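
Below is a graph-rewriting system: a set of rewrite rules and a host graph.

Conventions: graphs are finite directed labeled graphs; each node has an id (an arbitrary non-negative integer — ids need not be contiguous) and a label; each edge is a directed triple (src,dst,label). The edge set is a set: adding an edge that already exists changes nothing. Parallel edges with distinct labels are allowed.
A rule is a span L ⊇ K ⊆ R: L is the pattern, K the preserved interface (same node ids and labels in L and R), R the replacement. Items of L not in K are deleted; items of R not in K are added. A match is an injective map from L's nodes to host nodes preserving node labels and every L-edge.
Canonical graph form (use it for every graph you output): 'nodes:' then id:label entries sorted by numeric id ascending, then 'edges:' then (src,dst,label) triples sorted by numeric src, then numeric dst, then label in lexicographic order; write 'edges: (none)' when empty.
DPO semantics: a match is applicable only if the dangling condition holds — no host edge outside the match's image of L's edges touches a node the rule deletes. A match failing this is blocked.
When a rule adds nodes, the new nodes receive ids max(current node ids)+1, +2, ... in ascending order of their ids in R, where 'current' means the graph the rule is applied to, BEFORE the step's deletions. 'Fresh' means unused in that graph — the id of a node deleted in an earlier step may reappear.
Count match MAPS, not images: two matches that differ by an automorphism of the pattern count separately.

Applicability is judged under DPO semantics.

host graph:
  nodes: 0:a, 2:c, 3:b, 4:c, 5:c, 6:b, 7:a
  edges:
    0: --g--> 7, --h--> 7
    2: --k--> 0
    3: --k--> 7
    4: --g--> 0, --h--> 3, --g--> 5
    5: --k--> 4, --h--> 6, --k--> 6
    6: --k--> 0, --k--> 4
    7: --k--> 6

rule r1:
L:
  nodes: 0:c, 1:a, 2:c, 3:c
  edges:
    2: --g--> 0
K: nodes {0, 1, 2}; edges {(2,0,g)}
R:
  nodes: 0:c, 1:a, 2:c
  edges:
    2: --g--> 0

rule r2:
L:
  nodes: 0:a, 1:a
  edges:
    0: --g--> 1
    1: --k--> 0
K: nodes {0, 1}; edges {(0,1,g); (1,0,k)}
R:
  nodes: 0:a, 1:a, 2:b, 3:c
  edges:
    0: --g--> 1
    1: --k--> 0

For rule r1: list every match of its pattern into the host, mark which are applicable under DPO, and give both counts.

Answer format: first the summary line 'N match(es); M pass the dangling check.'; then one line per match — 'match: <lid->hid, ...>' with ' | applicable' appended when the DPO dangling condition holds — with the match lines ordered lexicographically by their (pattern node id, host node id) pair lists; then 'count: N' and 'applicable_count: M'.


2 match(es); 0 pass the dangling check.
match: 0->5, 1->0, 2->4, 3->2
match: 0->5, 1->7, 2->4, 3->2
count: 2
applicable_count: 0


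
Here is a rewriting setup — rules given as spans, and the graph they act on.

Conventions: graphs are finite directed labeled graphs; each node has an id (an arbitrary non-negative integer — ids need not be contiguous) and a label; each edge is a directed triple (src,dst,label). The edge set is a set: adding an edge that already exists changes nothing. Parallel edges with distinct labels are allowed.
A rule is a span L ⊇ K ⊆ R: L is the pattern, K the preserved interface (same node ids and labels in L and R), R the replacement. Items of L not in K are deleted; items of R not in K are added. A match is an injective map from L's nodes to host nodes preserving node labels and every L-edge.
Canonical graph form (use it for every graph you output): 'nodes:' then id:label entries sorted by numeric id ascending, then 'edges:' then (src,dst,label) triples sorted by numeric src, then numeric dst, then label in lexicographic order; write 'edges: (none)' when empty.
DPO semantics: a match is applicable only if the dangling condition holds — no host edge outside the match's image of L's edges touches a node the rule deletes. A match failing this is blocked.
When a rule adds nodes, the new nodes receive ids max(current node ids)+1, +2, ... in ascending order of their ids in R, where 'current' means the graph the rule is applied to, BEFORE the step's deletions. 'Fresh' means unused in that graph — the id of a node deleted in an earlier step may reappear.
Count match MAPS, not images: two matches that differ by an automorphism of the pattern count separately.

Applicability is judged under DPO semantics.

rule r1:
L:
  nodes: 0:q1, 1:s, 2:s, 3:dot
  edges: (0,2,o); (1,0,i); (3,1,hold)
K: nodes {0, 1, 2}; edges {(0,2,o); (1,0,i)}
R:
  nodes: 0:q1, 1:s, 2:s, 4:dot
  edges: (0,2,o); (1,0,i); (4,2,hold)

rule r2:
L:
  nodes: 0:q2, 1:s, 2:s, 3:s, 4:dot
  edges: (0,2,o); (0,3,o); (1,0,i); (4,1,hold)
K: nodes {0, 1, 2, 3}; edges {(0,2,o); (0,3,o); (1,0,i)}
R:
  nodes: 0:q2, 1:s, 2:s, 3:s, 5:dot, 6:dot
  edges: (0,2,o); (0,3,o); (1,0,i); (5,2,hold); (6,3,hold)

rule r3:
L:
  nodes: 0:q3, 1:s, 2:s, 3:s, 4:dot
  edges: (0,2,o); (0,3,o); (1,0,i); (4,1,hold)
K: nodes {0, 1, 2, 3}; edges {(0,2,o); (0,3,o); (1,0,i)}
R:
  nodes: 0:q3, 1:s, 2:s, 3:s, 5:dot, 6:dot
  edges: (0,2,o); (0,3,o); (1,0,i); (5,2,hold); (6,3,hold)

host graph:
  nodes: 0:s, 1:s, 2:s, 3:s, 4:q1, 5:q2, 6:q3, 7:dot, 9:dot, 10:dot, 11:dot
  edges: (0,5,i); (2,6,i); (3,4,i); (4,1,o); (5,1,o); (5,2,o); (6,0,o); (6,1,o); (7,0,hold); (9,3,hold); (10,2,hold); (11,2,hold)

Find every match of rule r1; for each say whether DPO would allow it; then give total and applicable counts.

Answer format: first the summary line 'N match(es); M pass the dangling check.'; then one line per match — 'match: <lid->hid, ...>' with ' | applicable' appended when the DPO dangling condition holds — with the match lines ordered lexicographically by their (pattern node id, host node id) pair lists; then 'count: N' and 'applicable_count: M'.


1 match(es); 1 pass the dangling check.
match: 0->4, 1->3, 2->1, 3->9 | applicable
count: 1
applicable_count: 1


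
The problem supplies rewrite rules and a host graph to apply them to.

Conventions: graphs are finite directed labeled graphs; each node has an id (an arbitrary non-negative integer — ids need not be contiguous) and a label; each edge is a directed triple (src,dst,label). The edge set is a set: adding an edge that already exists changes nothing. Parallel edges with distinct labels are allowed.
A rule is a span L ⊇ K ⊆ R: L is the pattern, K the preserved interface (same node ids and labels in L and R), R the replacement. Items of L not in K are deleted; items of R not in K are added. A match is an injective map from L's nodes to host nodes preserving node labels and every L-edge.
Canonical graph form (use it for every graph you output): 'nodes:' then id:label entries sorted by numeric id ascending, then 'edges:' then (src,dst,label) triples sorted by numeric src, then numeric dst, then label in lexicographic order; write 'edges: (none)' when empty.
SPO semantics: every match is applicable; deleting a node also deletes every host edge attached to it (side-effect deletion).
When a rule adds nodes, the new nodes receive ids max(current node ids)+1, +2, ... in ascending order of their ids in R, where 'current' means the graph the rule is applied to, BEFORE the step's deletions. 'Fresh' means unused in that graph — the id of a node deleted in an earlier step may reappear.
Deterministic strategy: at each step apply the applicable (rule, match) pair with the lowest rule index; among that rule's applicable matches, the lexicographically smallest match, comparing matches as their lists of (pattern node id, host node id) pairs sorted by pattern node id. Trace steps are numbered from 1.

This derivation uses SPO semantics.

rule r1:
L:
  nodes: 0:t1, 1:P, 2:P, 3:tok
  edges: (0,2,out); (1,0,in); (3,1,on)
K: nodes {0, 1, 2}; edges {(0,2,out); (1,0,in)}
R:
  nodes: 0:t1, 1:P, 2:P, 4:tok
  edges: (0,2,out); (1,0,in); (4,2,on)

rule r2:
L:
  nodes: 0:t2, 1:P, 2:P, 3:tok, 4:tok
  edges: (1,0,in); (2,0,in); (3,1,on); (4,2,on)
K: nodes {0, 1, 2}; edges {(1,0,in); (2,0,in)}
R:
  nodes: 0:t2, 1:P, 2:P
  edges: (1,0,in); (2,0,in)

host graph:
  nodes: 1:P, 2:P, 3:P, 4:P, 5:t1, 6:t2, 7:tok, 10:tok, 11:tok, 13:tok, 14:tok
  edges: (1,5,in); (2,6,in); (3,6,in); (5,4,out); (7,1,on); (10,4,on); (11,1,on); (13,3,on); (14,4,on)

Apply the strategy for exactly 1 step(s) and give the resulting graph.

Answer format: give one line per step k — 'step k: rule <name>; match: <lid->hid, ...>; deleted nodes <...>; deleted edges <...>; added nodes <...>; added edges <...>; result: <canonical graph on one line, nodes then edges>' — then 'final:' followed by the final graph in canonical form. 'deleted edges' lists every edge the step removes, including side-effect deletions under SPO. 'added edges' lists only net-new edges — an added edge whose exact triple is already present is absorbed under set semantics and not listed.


step 1: rule r1; match: 0->5, 1->1, 2->4, 3->7; deleted nodes 7; deleted edges (7,1,on); added nodes 15; added edges (15,4,on); result: nodes: 1:P, 2:P, 3:P, 4:P, 5:t1, 6:t2, 10:tok, 11:tok, 13:tok, 14:tok, 15:tok edges: (1,5,in); (2,6,in); (3,6,in); (5,4,out); (10,4,on); (11,1,on); (13,3,on); (14,4,on); (15,4,on)
final:
nodes: 1:P, 2:P, 3:P, 4:P, 5:t1, 6:t2, 10:tok, 11:tok, 13:tok, 14:tok, 15:tok
edges: (1,5,in); (2,6,in); (3,6,in); (5,4,out); (10,4,on); (11,1,on); (13,3,on); (14,4,on); (15,4,on)


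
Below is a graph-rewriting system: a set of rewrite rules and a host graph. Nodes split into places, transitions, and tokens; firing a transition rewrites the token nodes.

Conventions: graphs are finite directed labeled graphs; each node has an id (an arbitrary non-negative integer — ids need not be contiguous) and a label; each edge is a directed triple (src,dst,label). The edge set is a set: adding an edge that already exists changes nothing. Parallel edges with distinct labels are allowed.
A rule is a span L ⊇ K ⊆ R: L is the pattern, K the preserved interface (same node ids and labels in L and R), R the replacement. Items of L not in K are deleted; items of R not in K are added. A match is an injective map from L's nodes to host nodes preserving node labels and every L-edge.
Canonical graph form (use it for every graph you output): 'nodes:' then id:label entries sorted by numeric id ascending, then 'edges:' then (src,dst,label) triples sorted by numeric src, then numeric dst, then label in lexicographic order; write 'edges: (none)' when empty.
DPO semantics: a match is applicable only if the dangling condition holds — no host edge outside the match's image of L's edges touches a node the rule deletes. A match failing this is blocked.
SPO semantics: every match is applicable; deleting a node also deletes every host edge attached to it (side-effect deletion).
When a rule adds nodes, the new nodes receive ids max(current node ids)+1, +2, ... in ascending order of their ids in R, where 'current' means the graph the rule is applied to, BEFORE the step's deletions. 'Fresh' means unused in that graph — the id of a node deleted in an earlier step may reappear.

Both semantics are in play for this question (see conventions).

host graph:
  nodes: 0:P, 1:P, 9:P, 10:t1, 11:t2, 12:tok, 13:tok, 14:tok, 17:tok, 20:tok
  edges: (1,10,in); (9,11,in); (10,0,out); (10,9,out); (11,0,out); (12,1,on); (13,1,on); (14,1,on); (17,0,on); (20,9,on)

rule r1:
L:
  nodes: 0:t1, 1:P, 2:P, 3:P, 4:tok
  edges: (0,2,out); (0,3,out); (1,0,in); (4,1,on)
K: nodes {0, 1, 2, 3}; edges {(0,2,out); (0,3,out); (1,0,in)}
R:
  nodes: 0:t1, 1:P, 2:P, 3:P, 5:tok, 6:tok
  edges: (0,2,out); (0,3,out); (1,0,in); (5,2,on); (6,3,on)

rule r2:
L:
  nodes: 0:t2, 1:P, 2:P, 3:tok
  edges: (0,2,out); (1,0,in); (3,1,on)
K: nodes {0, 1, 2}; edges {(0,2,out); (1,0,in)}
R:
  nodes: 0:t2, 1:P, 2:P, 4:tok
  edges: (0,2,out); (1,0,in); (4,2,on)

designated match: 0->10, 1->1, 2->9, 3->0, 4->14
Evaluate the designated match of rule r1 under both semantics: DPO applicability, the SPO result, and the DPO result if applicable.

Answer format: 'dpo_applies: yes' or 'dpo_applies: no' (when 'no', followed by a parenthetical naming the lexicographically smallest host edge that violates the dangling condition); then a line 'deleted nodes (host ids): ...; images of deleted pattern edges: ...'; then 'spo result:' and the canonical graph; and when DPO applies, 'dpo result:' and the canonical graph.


dpo_applies: yes
deleted nodes (host ids): 14; images of deleted pattern edges: (14,1,on)
spo result:
nodes: 0:P, 1:P, 9:P, 10:t1, 11:t2, 12:tok, 13:tok, 17:tok, 20:tok, 21:tok, 22:tok
edges: (1,10,in); (9,11,in); (10,0,out); (10,9,out); (11,0,out); (12,1,on); (13,1,on); (17,0,on); (20,9,on); (21,9,on); (22,0,on)
dpo result:
nodes: 0:P, 1:P, 9:P, 10:t1, 11:t2, 12:tok, 13:tok, 17:tok, 20:tok, 21:tok, 22:tok
edges: (1,10,in); (9,11,in); (10,0,out); (10,9,out); (11,0,out); (12,1,on); (13,1,on); (17,0,on); (20,9,on); (21,9,on); (22,0,on)


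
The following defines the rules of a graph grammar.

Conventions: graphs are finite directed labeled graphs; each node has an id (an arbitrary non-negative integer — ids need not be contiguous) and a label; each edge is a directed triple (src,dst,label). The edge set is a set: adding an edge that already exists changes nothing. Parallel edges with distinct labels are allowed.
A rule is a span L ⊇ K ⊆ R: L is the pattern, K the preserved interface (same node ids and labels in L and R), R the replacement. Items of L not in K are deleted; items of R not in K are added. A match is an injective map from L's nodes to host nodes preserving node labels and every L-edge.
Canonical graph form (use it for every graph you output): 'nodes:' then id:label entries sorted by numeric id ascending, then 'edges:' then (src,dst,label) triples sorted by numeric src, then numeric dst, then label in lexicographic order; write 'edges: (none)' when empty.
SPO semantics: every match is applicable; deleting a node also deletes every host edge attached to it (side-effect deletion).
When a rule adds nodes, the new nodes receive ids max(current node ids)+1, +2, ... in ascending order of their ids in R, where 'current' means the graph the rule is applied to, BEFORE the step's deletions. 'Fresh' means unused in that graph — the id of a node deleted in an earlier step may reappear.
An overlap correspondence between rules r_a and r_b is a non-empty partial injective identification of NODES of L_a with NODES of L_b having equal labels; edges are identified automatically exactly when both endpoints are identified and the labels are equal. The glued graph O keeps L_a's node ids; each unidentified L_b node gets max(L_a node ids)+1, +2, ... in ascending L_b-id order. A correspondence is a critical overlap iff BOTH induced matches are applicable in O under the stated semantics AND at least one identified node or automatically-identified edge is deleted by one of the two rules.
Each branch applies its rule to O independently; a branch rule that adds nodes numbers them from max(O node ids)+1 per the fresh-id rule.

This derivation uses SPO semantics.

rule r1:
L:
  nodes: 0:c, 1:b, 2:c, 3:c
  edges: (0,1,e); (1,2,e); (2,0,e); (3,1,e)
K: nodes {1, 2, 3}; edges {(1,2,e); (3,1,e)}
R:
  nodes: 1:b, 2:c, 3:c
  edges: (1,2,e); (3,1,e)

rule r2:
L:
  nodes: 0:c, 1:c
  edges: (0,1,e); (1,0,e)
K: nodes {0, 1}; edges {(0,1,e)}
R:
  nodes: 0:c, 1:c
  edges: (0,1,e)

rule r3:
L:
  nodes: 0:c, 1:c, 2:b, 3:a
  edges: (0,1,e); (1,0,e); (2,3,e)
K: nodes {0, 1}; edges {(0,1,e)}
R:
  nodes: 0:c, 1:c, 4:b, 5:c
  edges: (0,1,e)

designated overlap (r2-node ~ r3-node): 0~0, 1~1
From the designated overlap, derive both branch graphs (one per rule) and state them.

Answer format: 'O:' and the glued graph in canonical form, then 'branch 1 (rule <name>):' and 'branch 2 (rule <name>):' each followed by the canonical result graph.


O:
nodes: 0:c, 1:c, 2:b, 3:a
edges: (0,1,e); (1,0,e); (2,3,e)
branch 1 (rule r2):
nodes: 0:c, 1:c, 2:b, 3:a
edges: (0,1,e); (2,3,e)
branch 2 (rule r3):
nodes: 0:c, 1:c, 4:b, 5:c
edges: (0,1,e)


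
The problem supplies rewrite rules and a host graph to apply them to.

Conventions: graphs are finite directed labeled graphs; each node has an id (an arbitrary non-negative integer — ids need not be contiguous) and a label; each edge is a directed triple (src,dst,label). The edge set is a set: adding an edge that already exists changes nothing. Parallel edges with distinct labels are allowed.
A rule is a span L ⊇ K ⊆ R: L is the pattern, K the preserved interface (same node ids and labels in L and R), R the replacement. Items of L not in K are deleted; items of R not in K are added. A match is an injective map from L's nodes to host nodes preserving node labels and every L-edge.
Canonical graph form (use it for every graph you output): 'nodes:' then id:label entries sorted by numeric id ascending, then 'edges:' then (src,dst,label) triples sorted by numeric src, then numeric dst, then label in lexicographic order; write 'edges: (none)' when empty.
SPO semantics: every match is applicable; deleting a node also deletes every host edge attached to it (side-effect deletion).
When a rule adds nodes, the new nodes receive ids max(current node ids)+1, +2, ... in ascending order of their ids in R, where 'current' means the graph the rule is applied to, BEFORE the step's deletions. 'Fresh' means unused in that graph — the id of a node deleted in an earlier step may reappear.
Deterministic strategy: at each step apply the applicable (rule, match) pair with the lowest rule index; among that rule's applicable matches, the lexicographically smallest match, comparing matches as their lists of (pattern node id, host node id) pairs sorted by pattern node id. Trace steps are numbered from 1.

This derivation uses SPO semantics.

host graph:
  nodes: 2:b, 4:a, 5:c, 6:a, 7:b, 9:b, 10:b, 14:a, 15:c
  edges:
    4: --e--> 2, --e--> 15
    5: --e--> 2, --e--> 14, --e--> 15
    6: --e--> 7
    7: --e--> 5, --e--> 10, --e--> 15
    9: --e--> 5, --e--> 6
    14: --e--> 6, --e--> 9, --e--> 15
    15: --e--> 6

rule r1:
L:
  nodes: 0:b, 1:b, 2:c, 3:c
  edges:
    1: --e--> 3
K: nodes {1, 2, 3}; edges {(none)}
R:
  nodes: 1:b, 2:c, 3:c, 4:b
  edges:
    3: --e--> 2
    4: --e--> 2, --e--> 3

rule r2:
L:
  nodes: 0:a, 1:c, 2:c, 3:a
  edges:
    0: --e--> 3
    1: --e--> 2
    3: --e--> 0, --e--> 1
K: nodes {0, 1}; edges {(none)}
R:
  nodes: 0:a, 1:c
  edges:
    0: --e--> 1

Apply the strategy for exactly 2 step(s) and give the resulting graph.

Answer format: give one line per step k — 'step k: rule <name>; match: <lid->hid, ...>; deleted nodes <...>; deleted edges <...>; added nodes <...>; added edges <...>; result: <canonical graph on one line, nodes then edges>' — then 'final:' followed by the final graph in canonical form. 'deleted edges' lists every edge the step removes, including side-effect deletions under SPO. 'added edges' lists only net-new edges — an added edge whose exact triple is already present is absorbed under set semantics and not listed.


step 1: rule r1; match: 0->2, 1->7, 2->5, 3->15; deleted nodes 2; deleted edges (4,2,e); (5,2,e); (7,15,e); added nodes 16; added edges (15,5,e); (16,5,e); (16,15,e); result: nodes: 4:a, 5:c, 6:a, 7:b, 9:b, 10:b, 14:a, 15:c, 16:b edges: (4,15,e); (5,14,e); (5,15,e); (6,7,e); (7,5,e); (7,10,e); (9,5,e); (9,6,e); (14,6,e); (14,9,e); (14,15,e); (15,5,e); (15,6,e); (16,5,e); (16,15,e)
step 2: rule r1; match: 0->7, 1->9, 2->15, 3->5; deleted nodes 7; deleted edges (6,7,e); (7,5,e); (7,10,e); (9,5,e); added nodes 17; added edges (17,5,e); (17,15,e); result: nodes: 4:a, 5:c, 6:a, 9:b, 10:b, 14:a, 15:c, 16:b, 17:b edges: (4,15,e); (5,14,e); (5,15,e); (9,6,e); (14,6,e); (14,9,e); (14,15,e); (15,5,e); (15,6,e); (16,5,e); (16,15,e); (17,5,e); (17,15,e)
final:
nodes: 4:a, 5:c, 6:a, 9:b, 10:b, 14:a, 15:c, 16:b, 17:b
edges: (4,15,e); (5,14,e); (5,15,e); (9,6,e); (14,6,e); (14,9,e); (14,15,e); (15,5,e); (15,6,e); (16,5,e); (16,15,e); (17,5,e); (17,15,e)


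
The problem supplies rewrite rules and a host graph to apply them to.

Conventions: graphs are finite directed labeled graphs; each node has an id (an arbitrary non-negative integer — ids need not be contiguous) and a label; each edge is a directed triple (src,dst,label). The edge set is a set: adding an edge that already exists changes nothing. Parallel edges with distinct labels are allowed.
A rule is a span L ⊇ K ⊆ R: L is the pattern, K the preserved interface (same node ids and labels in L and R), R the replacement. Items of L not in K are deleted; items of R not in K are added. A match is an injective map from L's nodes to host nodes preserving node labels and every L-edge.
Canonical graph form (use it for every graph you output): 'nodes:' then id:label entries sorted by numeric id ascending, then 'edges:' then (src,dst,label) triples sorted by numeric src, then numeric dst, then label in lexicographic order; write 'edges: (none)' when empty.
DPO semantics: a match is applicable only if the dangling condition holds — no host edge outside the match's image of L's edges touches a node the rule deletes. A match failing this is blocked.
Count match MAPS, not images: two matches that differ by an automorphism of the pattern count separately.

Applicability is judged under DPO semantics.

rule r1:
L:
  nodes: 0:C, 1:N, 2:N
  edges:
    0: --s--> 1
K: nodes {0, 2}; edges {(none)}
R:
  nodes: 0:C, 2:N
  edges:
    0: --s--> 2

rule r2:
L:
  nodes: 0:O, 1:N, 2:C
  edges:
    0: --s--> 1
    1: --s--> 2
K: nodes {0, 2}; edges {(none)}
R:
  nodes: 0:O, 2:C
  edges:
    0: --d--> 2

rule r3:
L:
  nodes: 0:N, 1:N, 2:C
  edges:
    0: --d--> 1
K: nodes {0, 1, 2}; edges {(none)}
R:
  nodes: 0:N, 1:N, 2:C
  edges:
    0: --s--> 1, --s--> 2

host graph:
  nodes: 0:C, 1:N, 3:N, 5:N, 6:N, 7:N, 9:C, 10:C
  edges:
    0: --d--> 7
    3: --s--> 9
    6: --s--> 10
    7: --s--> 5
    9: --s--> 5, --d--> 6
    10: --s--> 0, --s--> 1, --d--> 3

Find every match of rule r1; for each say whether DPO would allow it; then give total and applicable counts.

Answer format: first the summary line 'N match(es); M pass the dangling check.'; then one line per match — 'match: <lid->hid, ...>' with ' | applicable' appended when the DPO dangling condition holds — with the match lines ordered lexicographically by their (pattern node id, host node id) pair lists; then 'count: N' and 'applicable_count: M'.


8 match(es); 4 pass the dangling check.
match: 0->9, 1->5, 2->1
match: 0->9, 1->5, 2->3
match: 0->9, 1->5, 2->6
match: 0->9, 1->5, 2->7
match: 0->10, 1->1, 2->3 | applicable
match: 0->10, 1->1, 2->5 | applicable
match: 0->10, 1->1, 2->6 | applicable
match: 0->10, 1->1, 2->7 | applicable
count: 8
applicable_count: 4


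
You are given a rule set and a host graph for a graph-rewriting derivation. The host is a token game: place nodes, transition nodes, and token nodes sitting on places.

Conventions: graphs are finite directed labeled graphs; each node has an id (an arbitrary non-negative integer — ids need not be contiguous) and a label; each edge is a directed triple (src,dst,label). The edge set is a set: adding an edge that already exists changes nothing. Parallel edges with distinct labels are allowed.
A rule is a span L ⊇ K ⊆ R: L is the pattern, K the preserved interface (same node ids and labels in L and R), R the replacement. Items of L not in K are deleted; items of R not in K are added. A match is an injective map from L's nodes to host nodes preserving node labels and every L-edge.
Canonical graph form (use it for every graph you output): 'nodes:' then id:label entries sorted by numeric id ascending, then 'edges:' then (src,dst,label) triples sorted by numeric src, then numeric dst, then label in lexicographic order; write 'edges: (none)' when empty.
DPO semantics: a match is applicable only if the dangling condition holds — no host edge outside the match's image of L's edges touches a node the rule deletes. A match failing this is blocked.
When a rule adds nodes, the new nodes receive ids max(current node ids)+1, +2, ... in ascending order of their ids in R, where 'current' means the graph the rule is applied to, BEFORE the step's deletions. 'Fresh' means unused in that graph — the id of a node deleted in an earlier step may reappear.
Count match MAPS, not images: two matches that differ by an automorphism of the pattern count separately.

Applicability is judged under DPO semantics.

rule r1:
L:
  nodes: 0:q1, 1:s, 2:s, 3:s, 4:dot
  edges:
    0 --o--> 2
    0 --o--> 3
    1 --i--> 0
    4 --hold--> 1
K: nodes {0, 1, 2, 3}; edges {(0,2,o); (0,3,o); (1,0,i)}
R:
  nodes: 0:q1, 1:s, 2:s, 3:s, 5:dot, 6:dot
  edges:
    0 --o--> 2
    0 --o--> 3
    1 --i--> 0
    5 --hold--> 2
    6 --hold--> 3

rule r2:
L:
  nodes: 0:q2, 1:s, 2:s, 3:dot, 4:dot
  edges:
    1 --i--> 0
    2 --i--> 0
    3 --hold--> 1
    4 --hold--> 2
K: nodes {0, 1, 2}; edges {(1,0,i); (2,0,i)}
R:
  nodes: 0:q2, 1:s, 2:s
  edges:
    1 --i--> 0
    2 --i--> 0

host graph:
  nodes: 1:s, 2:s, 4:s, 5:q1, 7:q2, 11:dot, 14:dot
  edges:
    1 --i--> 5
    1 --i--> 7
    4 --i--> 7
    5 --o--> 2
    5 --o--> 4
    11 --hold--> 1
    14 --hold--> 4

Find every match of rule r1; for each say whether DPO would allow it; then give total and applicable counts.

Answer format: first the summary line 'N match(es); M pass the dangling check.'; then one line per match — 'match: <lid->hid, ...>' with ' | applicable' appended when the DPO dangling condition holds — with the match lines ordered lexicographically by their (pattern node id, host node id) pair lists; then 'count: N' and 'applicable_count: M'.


2 match(es); 2 pass the dangling check.
match: 0->5, 1->1, 2->2, 3->4, 4->11 | applicable
match: 0->5, 1->1, 2->4, 3->2, 4->11 | applicable
count: 2
applicable_count: 2


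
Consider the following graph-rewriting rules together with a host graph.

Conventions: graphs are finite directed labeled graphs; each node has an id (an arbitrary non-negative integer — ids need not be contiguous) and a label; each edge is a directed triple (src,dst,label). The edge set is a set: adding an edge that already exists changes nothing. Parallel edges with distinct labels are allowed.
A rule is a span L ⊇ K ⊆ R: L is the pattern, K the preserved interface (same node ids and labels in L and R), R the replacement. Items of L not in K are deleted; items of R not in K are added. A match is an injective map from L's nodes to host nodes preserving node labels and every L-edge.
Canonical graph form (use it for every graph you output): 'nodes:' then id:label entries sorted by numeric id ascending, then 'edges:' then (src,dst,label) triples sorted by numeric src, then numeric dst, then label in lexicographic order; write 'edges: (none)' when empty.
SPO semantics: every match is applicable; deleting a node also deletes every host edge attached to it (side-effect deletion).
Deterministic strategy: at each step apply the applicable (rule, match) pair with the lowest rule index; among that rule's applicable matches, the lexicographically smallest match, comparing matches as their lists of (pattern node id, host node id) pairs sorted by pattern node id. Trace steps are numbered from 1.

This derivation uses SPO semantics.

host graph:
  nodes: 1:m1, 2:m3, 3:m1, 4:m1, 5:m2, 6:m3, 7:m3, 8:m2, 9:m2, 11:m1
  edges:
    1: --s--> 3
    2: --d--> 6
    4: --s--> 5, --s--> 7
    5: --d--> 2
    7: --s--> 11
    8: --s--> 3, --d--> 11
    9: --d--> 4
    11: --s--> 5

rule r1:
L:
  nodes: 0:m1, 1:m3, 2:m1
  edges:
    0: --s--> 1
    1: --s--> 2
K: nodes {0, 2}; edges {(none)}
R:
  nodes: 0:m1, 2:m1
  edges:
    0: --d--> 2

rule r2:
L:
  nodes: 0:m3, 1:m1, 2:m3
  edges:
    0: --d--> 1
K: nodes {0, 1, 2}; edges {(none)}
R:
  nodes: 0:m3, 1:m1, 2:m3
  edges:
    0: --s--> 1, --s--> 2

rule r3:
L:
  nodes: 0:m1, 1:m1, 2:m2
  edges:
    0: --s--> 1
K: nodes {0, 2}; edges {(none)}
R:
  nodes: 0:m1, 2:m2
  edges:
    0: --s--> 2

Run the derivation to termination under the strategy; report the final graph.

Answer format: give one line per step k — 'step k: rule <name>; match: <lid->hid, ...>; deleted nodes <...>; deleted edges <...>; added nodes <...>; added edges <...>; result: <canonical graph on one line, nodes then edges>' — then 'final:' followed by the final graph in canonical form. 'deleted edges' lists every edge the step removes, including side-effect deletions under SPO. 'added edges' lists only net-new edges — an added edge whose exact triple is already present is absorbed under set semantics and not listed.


step 1: rule r1; match: 0->4, 1->7, 2->11; deleted nodes 7; deleted edges (4,7,s); (7,11,s); added nodes (none); added edges (4,11,d); result: nodes: 1:m1, 2:m3, 3:m1, 4:m1, 5:m2, 6:m3, 8:m2, 9:m2, 11:m1 edges: (1,3,s); (2,6,d); (4,5,s); (4,11,d); (5,2,d); (8,3,s); (8,11,d); (9,4,d); (11,5,s)
step 2: rule r3; match: 0->1, 1->3, 2->5; deleted nodes 3; deleted edges (1,3,s); (8,3,s); added nodes (none); added edges (1,5,s); result: nodes: 1:m1, 2:m3, 4:m1, 5:m2, 6:m3, 8:m2, 9:m2, 11:m1 edges: (1,5,s); (2,6,d); (4,5,s); (4,11,d); (5,2,d); (8,11,d); (9,4,d); (11,5,s)
final:
nodes: 1:m1, 2:m3, 4:m1, 5:m2, 6:m3, 8:m2, 9:m2, 11:m1
edges: (1,5,s); (2,6,d); (4,5,s); (4,11,d); (5,2,d); (8,11,d); (9,4,d); (11,5,s)


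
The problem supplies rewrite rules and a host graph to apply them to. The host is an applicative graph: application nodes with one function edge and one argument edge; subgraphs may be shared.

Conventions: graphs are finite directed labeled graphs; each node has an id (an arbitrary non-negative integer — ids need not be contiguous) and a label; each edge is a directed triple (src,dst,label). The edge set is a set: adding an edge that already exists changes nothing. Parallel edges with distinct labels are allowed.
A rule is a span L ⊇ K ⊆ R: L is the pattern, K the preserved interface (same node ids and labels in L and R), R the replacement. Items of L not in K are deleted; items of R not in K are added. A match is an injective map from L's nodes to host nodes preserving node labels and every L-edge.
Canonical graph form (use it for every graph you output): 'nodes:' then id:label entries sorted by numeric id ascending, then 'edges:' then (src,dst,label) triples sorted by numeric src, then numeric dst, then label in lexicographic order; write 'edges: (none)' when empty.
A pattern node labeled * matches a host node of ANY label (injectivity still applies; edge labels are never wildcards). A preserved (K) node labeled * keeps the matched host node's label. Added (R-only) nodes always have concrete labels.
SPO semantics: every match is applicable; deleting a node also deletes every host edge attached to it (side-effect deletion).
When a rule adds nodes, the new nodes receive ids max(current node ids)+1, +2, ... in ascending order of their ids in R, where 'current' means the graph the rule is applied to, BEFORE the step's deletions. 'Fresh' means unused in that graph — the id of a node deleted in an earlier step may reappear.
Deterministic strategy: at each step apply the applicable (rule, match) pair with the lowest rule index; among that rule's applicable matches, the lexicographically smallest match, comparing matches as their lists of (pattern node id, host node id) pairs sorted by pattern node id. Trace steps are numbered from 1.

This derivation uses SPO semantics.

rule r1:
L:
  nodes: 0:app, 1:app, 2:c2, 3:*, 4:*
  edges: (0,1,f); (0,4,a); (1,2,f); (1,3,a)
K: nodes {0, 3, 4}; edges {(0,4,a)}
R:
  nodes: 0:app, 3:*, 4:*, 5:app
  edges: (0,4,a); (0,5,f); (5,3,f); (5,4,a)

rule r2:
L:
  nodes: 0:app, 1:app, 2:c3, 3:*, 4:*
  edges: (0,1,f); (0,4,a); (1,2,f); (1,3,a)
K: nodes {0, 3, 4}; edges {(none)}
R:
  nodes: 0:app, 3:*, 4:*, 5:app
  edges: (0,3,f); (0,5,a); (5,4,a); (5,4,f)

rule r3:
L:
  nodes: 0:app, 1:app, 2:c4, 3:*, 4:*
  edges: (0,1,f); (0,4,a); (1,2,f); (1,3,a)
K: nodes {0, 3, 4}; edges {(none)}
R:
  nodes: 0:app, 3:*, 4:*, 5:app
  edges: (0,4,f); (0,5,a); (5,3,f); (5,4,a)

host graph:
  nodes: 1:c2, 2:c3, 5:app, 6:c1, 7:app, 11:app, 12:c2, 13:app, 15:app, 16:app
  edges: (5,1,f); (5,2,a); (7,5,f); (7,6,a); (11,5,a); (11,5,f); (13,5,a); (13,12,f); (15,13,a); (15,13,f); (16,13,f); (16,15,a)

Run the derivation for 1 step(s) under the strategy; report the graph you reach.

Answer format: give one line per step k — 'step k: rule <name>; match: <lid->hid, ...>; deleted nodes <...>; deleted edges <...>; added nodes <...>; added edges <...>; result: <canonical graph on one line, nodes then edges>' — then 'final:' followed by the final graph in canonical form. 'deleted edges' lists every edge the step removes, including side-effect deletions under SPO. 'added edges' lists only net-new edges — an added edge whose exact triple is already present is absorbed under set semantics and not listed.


step 1: rule r1; match: 0->7, 1->5, 2->1, 3->2, 4->6; deleted nodes 1, 5; deleted edges (5,1,f); (5,2,a); (7,5,f); (11,5,a); (11,5,f); (13,5,a); added nodes 17; added edges (7,17,f); (17,2,f); (17,6,a); result: nodes: 2:c3, 6:c1, 7:app, 11:app, 12:c2, 13:app, 15:app, 16:app, 17:app edges: (7,6,a); (7,17,f); (13,12,f); (15,13,a); (15,13,f); (16,13,f); (16,15,a); (17,2,f); (17,6,a)
final:
nodes: 2:c3, 6:c1, 7:app, 11:app, 12:c2, 13:app, 15:app, 16:app, 17:app
edges: (7,6,a); (7,17,f); (13,12,f); (15,13,a); (15,13,f); (16,13,f); (16,15,a); (17,2,f); (17,6,a)


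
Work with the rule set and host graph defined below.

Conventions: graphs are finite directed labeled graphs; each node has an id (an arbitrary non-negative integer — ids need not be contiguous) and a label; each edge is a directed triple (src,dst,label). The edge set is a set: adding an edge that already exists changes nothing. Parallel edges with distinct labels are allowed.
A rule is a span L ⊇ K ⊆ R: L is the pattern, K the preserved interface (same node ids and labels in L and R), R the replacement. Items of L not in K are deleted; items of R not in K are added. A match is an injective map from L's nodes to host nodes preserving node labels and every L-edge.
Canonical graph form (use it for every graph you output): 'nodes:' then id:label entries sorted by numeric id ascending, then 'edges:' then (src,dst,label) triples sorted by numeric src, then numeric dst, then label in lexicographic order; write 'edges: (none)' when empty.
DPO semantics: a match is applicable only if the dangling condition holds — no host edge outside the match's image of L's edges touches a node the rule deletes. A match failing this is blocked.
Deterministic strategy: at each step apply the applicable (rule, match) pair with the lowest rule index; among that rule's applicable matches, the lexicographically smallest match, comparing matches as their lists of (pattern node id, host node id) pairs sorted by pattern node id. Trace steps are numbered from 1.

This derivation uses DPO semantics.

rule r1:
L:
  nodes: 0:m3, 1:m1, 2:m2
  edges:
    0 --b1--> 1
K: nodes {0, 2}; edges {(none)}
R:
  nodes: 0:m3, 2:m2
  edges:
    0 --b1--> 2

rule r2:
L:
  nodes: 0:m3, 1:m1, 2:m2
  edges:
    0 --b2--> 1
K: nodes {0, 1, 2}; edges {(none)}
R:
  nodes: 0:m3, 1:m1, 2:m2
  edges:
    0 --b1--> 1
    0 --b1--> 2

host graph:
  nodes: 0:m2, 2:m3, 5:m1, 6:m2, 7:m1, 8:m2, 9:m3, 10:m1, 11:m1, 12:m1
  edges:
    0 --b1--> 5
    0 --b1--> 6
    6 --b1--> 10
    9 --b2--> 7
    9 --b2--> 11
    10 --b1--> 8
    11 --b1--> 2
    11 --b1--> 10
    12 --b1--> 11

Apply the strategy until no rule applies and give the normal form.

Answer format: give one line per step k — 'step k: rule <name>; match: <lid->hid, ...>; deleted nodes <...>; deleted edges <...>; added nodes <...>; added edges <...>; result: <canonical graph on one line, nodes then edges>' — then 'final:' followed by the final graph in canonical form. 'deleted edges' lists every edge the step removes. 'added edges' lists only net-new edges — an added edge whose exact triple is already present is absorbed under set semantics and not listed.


step 1: rule r2; match: 0->9, 1->7, 2->0; deleted nodes (none); deleted edges (9,7,b2); added nodes (none); added edges (9,0,b1); (9,7,b1); result: nodes: 0:m2, 2:m3, 5:m1, 6:m2, 7:m1, 8:m2, 9:m3, 10:m1, 11:m1, 12:m1 edges: (0,5,b1); (0,6,b1); (6,10,b1); (9,0,b1); (9,7,b1); (9,11,b2); (10,8,b1); (11,2,b1); (11,10,b1); (12,11,b1)
step 2: rule r1; match: 0->9, 1->7, 2->0; deleted nodes 7; deleted edges (9,7,b1); added nodes (none); added edges (none); result: nodes: 0:m2, 2:m3, 5:m1, 6:m2, 8:m2, 9:m3, 10:m1, 11:m1, 12:m1 edges: (0,5,b1); (0,6,b1); (6,10,b1); (9,0,b1); (9,11,b2); (10,8,b1); (11,2,b1); (11,10,b1); (12,11,b1)
step 3: rule r2; match: 0->9, 1->11, 2->0; deleted nodes (none); deleted edges (9,11,b2); added nodes (none); added edges (9,11,b1); result: nodes: 0:m2, 2:m3, 5:m1, 6:m2, 8:m2, 9:m3, 10:m1, 11:m1, 12:m1 edges: (0,5,b1); (0,6,b1); (6,10,b1); (9,0,b1); (9,11,b1); (10,8,b1); (11,2,b1); (11,10,b1); (12,11,b1)
final:
nodes: 0:m2, 2:m3, 5:m1, 6:m2, 8:m2, 9:m3, 10:m1, 11:m1, 12:m1
edges: (0,5,b1); (0,6,b1); (6,10,b1); (9,0,b1); (9,11,b1); (10,8,b1); (11,2,b1); (11,10,b1); (12,11,b1)


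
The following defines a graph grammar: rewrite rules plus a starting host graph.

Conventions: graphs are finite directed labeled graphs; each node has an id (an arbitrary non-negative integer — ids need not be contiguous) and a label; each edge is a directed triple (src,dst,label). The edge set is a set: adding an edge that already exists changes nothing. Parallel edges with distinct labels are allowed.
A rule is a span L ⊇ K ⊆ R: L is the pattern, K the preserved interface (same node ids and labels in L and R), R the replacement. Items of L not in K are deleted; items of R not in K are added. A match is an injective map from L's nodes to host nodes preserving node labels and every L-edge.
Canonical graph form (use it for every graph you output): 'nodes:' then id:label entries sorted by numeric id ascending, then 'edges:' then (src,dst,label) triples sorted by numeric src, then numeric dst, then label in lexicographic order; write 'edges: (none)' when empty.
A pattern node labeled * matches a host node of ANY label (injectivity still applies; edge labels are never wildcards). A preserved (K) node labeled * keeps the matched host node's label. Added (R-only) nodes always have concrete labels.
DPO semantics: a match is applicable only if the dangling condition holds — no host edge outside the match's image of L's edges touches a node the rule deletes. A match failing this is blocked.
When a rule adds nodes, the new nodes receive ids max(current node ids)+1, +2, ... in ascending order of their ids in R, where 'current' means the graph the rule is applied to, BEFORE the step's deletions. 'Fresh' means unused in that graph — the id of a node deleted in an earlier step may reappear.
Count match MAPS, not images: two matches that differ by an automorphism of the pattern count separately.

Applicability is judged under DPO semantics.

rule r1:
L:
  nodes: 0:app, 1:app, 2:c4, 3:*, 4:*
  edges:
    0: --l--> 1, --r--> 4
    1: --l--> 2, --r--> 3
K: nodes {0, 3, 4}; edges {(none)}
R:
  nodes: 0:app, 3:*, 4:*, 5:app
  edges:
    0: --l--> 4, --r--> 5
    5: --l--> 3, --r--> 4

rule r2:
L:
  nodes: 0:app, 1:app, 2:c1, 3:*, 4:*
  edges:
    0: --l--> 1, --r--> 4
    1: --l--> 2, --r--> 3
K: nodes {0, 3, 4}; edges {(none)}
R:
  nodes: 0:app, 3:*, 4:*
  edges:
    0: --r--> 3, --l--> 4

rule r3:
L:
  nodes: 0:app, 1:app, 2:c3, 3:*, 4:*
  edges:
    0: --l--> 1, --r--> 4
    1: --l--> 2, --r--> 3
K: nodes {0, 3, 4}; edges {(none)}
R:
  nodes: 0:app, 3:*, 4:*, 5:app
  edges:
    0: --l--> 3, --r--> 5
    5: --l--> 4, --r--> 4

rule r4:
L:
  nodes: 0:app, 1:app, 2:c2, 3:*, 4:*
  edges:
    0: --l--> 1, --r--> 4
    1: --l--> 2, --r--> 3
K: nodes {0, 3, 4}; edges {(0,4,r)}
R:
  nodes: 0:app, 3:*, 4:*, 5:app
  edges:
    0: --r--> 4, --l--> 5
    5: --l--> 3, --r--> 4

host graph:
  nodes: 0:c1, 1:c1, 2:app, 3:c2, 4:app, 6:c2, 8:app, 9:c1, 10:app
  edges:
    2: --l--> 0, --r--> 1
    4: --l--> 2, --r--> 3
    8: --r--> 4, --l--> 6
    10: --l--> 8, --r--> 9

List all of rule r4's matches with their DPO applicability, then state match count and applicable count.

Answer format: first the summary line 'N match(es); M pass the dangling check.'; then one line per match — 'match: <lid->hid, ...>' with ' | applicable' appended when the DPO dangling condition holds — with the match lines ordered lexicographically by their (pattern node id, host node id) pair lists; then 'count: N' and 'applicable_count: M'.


1 match(es); 1 pass the dangling check.
match: 0->10, 1->8, 2->6, 3->4, 4->9 | applicable
count: 1
applicable_count: 1
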